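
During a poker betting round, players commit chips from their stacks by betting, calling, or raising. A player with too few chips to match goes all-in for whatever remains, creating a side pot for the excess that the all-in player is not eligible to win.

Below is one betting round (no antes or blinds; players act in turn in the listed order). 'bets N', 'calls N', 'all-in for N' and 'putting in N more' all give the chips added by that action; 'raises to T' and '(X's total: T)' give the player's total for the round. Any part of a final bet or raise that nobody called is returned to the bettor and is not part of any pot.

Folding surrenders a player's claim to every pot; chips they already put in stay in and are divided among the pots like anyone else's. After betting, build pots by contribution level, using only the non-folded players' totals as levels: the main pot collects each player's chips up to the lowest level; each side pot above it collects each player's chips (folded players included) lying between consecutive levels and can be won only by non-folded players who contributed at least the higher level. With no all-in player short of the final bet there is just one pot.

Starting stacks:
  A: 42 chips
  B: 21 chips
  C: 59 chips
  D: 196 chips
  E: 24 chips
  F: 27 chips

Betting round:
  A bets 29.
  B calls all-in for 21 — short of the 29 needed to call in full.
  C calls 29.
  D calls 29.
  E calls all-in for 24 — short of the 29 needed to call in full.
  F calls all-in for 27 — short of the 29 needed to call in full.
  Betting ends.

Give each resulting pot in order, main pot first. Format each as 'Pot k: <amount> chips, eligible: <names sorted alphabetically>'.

Contributions: A=29, B=21, C=29, D=29, E=24, F=27
Pot levels (distinct totals of non-folded players): 21, 24, 27, 29
Layer 1-21: 21 each from A, B, C, D, E, F = 21*6 = 126 chips; eligible A, B, C, D, E, F
Layer 22-24: 3 each from A, C, D, E, F = 3*5 = 15 chips; eligible A, C, D, E, F
Layer 25-27: 3 each from A, C, D, F = 3*4 = 12 chips; eligible A, C, D, F
Layer 28-29: 2 each from A, C, D = 2*3 = 6 chips; eligible A, C, D

Pot 1: 126 chips, eligible: A, B, C, D, E, F
Pot 2: 15 chips, eligible: A, C, D, E, F
Pot 3: 12 chips, eligible: A, C, D, F
Pot 4: 6 chips, eligible: A, C, D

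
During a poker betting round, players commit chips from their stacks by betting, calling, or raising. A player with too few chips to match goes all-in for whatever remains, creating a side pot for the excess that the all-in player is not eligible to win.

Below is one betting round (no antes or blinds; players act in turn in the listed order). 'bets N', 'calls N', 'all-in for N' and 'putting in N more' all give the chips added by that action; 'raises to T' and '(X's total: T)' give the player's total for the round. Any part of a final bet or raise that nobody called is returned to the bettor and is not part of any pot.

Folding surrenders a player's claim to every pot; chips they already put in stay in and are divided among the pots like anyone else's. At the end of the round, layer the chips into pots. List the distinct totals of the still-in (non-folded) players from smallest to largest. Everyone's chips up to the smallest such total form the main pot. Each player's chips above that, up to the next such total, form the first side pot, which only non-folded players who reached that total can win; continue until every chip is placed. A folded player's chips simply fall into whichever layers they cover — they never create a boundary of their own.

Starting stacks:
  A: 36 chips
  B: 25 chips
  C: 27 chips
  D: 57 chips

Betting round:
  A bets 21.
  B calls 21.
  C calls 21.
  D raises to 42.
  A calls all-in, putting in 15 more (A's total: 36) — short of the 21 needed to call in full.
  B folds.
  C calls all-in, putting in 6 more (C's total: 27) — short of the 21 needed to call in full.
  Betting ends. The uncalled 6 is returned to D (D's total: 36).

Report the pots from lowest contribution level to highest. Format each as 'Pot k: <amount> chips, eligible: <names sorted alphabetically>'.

Contributions (after 6 returned to D): A=36, B=21, C=27, D=36
Folded: B
Pot levels (distinct totals of non-folded players): 27, 36
Layer 1-27: A 27 + B 21 + C 27 + D 27 = 102 chips; eligible A, C, D
Layer 28-36: 9 each from A, D = 9*2 = 18 chips; eligible A, D

Pot 1: 102 chips, eligible: A, C, D
Pot 2: 18 chips, eligible: A, D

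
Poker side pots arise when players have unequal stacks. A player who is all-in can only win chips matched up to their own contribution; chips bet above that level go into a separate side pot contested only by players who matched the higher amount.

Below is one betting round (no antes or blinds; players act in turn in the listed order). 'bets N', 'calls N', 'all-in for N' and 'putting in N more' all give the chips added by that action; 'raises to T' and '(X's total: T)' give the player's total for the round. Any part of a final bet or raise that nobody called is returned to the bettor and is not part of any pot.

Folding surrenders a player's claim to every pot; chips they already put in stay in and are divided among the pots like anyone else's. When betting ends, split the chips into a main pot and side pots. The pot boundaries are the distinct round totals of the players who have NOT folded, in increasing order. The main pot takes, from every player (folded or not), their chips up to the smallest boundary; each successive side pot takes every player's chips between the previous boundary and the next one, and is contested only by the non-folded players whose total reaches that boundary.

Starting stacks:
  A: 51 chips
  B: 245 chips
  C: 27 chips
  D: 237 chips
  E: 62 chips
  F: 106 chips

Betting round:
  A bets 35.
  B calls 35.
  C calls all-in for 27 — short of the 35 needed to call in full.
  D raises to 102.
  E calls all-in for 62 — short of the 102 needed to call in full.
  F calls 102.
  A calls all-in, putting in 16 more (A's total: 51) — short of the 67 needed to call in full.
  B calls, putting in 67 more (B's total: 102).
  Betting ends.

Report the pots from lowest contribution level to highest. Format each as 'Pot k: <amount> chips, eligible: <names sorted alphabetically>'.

Pot 1: 162 chips, eligible: A, B, C, D, E, F
Pot 2: 120 chips, eligible: A, B, D, E, F
Pot 3: 44 chips, eligible: B, D, E, F
Pot 4: 120 chips, eligible: B, D, F

Derivation:
Contributions: A=51, B=102, C=27, D=102, E=62, F=102
Pot levels (distinct totals of non-folded players): 27, 51, 62, 102
Layer 1-27: 27 each from A, B, C, D, E, F = 27*6 = 162 chips; eligible A, B, C, D, E, F
Layer 28-51: 24 each from A, B, D, E, F = 24*5 = 120 chips; eligible A, B, D, E, F
Layer 52-62: 11 each from B, D, E, F = 11*4 = 44 chips; eligible B, D, E, F
Layer 63-102: 40 each from B, D, F = 40*3 = 120 chips; eligible B, D, F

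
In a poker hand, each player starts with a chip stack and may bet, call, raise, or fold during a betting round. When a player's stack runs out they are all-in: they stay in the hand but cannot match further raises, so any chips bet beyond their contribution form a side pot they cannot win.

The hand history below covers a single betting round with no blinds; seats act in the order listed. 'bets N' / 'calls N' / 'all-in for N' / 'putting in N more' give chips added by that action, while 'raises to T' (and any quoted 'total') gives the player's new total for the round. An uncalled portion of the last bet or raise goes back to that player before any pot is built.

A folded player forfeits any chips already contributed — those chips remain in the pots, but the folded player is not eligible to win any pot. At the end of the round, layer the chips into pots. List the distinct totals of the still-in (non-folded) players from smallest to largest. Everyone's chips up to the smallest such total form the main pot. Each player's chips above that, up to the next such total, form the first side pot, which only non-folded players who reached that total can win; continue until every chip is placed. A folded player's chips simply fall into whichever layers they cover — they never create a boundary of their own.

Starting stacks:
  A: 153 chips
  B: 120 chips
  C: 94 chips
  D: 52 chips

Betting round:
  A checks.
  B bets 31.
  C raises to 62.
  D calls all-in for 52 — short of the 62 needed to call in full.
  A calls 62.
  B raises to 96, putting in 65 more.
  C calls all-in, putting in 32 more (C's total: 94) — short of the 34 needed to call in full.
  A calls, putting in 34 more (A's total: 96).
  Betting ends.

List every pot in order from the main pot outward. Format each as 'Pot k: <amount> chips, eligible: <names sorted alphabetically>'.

Contributions: A=96, B=96, C=94, D=52
Pot levels (distinct totals of non-folded players): 52, 94, 96
Layer 1-52: 52 each from A, B, C, D = 52*4 = 208 chips; eligible A, B, C, D
Layer 53-94: 42 each from A, B, C = 42*3 = 126 chips; eligible A, B, C
Layer 95-96: 2 each from A, B = 2*2 = 4 chips; eligible A, B

Pot 1: 208 chips, eligible: A, B, C, D
Pot 2: 126 chips, eligible: A, B, C
Pot 3: 4 chips, eligible: A, B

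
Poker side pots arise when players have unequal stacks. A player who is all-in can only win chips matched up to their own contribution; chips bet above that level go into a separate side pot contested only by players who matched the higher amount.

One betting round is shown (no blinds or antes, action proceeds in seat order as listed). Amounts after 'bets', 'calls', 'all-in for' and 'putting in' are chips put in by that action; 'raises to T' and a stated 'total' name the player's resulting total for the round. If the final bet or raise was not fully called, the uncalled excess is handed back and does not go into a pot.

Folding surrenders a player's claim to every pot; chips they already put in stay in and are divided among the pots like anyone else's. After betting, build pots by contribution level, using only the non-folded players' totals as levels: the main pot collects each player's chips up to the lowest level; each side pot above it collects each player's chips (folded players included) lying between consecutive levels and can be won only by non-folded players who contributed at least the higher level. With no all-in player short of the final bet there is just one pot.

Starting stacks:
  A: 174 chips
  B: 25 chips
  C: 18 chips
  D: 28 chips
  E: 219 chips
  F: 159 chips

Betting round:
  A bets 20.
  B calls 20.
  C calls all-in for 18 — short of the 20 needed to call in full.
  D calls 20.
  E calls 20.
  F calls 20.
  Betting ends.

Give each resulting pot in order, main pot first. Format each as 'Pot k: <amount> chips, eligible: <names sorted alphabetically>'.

Contributions: A=20, B=20, C=18, D=20, E=20, F=20
Pot levels (distinct totals of non-folded players): 18, 20
Layer 1-18: 18 each from A, B, C, D, E, F = 18*6 = 108 chips; eligible A, B, C, D, E, F
Layer 19-20: 2 each from A, B, D, E, F = 2*5 = 10 chips; eligible A, B, D, E, F

Pot 1: 108 chips, eligible: A, B, C, D, E, F
Pot 2: 10 chips, eligible: A, B, D, E, F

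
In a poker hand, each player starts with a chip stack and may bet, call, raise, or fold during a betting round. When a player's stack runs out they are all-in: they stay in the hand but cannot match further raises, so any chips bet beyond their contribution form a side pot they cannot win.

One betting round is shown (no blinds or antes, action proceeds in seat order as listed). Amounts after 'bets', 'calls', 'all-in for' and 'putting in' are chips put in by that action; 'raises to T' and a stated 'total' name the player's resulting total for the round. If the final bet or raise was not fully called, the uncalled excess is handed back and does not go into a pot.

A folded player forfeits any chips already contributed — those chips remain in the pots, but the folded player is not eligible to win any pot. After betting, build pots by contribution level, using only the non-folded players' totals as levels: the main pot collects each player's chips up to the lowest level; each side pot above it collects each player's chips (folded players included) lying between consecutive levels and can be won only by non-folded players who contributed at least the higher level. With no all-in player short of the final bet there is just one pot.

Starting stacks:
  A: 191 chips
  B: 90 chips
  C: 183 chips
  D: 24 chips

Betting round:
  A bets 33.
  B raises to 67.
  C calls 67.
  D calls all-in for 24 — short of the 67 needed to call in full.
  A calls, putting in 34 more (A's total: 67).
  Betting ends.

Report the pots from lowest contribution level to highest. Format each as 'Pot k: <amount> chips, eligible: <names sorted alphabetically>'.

Contributions: A=67, B=67, C=67, D=24
Pot levels (distinct totals of non-folded players): 24, 67
Layer 1-24: 24 each from A, B, C, D = 24*4 = 96 chips; eligible A, B, C, D
Layer 25-67: 43 each from A, B, C = 43*3 = 129 chips; eligible A, B, C

Pot 1: 96 chips, eligible: A, B, C, D
Pot 2: 129 chips, eligible: A, B, C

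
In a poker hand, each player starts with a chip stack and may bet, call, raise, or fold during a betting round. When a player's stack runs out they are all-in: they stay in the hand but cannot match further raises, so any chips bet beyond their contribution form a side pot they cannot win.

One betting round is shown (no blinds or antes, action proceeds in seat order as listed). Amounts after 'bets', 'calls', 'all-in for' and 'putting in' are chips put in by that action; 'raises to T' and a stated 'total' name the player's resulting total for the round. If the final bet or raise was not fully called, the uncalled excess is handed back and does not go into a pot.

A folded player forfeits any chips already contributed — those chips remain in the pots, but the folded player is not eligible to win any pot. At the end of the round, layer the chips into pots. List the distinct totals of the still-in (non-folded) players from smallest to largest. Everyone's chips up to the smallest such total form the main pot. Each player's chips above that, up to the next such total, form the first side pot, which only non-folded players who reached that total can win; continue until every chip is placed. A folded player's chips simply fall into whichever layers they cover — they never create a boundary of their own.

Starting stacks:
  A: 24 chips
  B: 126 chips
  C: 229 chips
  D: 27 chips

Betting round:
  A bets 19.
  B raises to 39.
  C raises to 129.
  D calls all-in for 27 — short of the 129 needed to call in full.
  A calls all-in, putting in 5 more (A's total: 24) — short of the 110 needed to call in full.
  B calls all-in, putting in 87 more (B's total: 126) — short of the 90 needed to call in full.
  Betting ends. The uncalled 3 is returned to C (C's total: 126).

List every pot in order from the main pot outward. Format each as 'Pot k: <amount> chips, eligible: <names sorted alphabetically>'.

Pot 1: 96 chips, eligible: A, B, C, D
Pot 2: 9 chips, eligible: B, C, D
Pot 3: 198 chips, eligible: B, C

Derivation:
Contributions (after 3 returned to C): A=24, B=126, C=126, D=27
Pot levels (distinct totals of non-folded players): 24, 27, 126
Layer 1-24: 24 each from A, B, C, D = 24*4 = 96 chips; eligible A, B, C, D
Layer 25-27: 3 each from B, C, D = 3*3 = 9 chips; eligible B, C, D
Layer 28-126: 99 each from B, C = 99*2 = 198 chips; eligible B, C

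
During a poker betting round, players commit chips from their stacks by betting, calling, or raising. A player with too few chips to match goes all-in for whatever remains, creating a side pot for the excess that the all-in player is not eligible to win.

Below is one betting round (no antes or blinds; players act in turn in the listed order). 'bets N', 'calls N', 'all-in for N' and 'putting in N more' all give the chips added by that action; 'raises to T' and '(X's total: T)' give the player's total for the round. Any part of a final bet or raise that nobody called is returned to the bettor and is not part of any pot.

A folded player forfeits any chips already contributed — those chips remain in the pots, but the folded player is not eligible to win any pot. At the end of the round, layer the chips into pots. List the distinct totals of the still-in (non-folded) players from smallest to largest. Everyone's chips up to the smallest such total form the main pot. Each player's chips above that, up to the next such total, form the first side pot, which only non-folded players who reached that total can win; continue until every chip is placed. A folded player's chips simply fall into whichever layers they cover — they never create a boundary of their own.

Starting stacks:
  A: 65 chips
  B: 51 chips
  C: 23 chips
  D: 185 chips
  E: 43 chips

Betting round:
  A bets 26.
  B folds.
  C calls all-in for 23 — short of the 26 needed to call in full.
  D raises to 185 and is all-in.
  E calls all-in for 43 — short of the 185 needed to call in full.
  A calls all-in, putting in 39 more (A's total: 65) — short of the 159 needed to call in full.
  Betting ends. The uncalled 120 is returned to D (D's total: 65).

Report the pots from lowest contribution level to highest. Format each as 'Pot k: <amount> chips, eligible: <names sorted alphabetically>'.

Contributions (after 120 returned to D): A=65, C=23, D=65, E=43
Folded: B
Pot levels (distinct totals of non-folded players): 23, 43, 65
Layer 1-23: 23 each from A, C, D, E = 23*4 = 92 chips; eligible A, C, D, E
Layer 24-43: 20 each from A, D, E = 20*3 = 60 chips; eligible A, D, E
Layer 44-65: 22 each from A, D = 22*2 = 44 chips; eligible A, D

Pot 1: 92 chips, eligible: A, C, D, E
Pot 2: 60 chips, eligible: A, D, E
Pot 3: 44 chips, eligible: A, D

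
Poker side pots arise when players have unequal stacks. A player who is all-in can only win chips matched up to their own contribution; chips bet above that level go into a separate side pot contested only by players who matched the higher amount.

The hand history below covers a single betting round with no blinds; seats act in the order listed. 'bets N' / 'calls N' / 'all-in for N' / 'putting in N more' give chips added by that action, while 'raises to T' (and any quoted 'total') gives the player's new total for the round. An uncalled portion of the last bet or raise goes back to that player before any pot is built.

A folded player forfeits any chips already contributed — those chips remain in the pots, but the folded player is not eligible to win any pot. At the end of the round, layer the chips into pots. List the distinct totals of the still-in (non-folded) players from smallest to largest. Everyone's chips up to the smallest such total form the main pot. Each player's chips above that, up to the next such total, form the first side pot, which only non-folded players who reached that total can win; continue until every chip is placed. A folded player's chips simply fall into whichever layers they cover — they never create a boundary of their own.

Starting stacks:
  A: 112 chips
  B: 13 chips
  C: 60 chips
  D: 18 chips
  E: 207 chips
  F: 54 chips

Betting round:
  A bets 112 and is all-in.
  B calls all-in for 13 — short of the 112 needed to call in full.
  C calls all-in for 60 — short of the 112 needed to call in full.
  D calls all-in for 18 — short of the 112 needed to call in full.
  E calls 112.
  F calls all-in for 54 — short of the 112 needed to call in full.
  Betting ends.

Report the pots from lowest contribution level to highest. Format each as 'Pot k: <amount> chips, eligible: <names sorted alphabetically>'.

Pot 1: 78 chips, eligible: A, B, C, D, E, F
Pot 2: 25 chips, eligible: A, C, D, E, F
Pot 3: 144 chips, eligible: A, C, E, F
Pot 4: 18 chips, eligible: A, C, E
Pot 5: 104 chips, eligible: A, E

Derivation:
Contributions: A=112, B=13, C=60, D=18, E=112, F=54
Pot levels (distinct totals of non-folded players): 13, 18, 54, 60, 112
Layer 1-13: 13 each from A, B, C, D, E, F = 13*6 = 78 chips; eligible A, B, C, D, E, F
Layer 14-18: 5 each from A, C, D, E, F = 5*5 = 25 chips; eligible A, C, D, E, F
Layer 19-54: 36 each from A, C, E, F = 36*4 = 144 chips; eligible A, C, E, F
Layer 55-60: 6 each from A, C, E = 6*3 = 18 chips; eligible A, C, E
Layer 61-112: 52 each from A, E = 52*2 = 104 chips; eligible A, E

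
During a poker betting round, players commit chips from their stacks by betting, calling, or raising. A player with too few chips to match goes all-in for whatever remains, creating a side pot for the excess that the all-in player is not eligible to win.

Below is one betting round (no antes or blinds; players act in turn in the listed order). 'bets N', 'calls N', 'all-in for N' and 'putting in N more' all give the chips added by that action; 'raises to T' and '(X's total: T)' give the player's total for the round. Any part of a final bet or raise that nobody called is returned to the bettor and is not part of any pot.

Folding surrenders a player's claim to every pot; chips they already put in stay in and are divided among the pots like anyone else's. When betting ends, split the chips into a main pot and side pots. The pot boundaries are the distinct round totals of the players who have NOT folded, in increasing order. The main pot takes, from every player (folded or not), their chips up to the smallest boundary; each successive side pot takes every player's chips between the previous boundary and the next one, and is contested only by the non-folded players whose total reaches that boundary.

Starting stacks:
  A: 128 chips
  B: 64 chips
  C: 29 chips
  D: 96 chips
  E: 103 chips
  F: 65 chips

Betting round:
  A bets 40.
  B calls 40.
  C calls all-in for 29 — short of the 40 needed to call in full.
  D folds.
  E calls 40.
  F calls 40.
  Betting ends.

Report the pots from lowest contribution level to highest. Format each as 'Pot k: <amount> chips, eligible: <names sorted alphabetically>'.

Pot 1: 145 chips, eligible: A, B, C, E, F
Pot 2: 44 chips, eligible: A, B, E, F

Derivation:
Contributions: A=40, B=40, C=29, E=40, F=40
Folded: D
Pot levels (distinct totals of non-folded players): 29, 40
Layer 1-29: 29 each from A, B, C, E, F = 29*5 = 145 chips; eligible A, B, C, E, F
Layer 30-40: 11 each from A, B, E, F = 11*4 = 44 chips; eligible A, B, E, F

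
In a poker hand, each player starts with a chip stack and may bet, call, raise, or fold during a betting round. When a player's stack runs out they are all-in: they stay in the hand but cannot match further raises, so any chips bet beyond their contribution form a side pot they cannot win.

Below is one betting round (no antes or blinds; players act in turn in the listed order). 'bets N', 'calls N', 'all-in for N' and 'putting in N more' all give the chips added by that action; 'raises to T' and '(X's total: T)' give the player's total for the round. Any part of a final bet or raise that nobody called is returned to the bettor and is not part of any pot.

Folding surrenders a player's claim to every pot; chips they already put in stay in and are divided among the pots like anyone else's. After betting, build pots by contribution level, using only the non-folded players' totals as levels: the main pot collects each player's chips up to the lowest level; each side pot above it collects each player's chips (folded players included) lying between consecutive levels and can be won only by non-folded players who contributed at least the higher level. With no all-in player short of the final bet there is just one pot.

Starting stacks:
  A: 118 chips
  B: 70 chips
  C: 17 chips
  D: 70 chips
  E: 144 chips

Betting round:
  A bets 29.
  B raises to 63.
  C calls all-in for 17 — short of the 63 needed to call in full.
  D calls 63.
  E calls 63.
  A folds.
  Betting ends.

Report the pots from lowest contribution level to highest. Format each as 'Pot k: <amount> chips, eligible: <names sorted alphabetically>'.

Pot 1: 85 chips, eligible: B, C, D, E
Pot 2: 150 chips, eligible: B, D, E

Derivation:
Contributions: A=29, B=63, C=17, D=63, E=63
Folded: A
Pot levels (distinct totals of non-folded players): 17, 63
Layer 1-17: 17 each from A, B, C, D, E = 17*5 = 85 chips; eligible B, C, D, E
Layer 18-63: A 12 + B 46 + D 46 + E 46 = 150 chips; eligible B, D, E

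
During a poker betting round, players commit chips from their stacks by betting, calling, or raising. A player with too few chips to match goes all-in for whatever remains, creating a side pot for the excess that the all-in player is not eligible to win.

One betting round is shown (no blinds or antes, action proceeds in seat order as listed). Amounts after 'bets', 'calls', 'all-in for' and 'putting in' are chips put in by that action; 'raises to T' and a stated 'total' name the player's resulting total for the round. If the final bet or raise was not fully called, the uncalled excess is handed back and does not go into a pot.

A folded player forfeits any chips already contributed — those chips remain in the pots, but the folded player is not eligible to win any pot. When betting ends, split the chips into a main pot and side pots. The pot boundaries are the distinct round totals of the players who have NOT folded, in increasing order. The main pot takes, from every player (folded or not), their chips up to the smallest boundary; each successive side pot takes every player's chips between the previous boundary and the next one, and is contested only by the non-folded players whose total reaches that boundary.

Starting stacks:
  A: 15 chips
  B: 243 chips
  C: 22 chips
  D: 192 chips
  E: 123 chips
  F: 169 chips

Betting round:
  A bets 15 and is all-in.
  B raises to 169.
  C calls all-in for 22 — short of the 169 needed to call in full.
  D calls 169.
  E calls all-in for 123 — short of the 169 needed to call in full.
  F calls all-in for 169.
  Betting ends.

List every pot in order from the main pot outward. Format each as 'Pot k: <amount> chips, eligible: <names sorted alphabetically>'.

Contributions: A=15, B=169, C=22, D=169, E=123, F=169
Pot levels (distinct totals of non-folded players): 15, 22, 123, 169
Layer 1-15: 15 each from A, B, C, D, E, F = 15*6 = 90 chips; eligible A, B, C, D, E, F
Layer 16-22: 7 each from B, C, D, E, F = 7*5 = 35 chips; eligible B, C, D, E, F
Layer 23-123: 101 each from B, D, E, F = 101*4 = 404 chips; eligible B, D, E, F
Layer 124-169: 46 each from B, D, F = 46*3 = 138 chips; eligible B, D, F

Pot 1: 90 chips, eligible: A, B, C, D, E, F
Pot 2: 35 chips, eligible: B, C, D, E, F
Pot 3: 404 chips, eligible: B, D, E, F
Pot 4: 138 chips, eligible: B, D, F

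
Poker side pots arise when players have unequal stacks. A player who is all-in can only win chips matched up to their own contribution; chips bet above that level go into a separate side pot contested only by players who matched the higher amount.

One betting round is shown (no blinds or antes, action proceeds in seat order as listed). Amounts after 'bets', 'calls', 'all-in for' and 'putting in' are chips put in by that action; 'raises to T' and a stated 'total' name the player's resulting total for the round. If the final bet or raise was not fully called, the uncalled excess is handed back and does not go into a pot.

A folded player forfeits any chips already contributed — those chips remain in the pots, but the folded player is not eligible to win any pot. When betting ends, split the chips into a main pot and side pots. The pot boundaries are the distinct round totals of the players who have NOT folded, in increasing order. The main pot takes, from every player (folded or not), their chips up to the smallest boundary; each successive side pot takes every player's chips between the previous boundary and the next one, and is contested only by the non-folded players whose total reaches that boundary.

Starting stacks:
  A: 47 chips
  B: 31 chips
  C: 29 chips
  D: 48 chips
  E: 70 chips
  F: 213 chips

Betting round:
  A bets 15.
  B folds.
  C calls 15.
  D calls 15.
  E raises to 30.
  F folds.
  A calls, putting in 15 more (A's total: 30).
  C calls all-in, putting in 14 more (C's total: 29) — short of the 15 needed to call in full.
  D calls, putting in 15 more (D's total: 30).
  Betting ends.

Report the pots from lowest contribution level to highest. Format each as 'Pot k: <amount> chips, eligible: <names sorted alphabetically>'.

Pot 1: 116 chips, eligible: A, C, D, E
Pot 2: 3 chips, eligible: A, D, E

Derivation:
Contributions: A=30, C=29, D=30, E=30
Folded: B, F
Pot levels (distinct totals of non-folded players): 29, 30
Layer 1-29: 29 each from A, C, D, E = 29*4 = 116 chips; eligible A, C, D, E
Layer 30-30: 1 each from A, D, E = 1*3 = 3 chips; eligible A, D, E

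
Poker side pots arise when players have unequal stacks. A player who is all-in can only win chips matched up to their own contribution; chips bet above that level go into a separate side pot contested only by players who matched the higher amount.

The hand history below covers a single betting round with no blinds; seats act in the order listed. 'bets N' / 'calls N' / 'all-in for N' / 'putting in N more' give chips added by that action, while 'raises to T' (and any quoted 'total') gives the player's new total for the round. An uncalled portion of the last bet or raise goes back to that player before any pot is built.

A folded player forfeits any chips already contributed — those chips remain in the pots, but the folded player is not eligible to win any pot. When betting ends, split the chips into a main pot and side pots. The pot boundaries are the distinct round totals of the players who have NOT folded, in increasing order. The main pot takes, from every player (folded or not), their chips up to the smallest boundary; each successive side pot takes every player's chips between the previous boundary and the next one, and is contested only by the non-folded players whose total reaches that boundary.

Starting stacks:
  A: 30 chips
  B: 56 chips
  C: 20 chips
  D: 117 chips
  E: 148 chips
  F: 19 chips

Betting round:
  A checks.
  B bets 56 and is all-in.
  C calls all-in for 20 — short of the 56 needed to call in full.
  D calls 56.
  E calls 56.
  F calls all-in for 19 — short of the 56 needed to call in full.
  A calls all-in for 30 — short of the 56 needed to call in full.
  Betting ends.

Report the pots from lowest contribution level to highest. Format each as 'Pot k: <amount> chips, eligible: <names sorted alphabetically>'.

Pot 1: 114 chips, eligible: A, B, C, D, E, F
Pot 2: 5 chips, eligible: A, B, C, D, E
Pot 3: 40 chips, eligible: A, B, D, E
Pot 4: 78 chips, eligible: B, D, E

Derivation:
Contributions: A=30, B=56, C=20, D=56, E=56, F=19
Pot levels (distinct totals of non-folded players): 19, 20, 30, 56
Layer 1-19: 19 each from A, B, C, D, E, F = 19*6 = 114 chips; eligible A, B, C, D, E, F
Layer 20-20: 1 each from A, B, C, D, E = 1*5 = 5 chips; eligible A, B, C, D, E
Layer 21-30: 10 each from A, B, D, E = 10*4 = 40 chips; eligible A, B, D, E
Layer 31-56: 26 each from B, D, E = 26*3 = 78 chips; eligible B, D, E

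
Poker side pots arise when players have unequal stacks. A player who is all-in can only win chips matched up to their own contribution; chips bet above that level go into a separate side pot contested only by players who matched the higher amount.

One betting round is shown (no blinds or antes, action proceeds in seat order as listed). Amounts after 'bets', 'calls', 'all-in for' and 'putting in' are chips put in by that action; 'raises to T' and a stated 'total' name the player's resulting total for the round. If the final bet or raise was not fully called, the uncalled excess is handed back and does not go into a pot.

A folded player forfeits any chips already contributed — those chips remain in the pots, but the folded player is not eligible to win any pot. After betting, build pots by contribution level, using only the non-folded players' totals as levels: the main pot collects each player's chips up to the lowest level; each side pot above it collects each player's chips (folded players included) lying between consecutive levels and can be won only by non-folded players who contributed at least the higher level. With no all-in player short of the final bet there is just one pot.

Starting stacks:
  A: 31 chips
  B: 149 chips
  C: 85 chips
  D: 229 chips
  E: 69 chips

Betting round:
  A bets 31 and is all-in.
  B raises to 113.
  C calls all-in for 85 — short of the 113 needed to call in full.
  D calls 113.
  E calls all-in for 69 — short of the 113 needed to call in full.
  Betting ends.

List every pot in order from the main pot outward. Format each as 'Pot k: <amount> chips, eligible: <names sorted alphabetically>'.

Contributions: A=31, B=113, C=85, D=113, E=69
Pot levels (distinct totals of non-folded players): 31, 69, 85, 113
Layer 1-31: 31 each from A, B, C, D, E = 31*5 = 155 chips; eligible A, B, C, D, E
Layer 32-69: 38 each from B, C, D, E = 38*4 = 152 chips; eligible B, C, D, E
Layer 70-85: 16 each from B, C, D = 16*3 = 48 chips; eligible B, C, D
Layer 86-113: 28 each from B, D = 28*2 = 56 chips; eligible B, D

Pot 1: 155 chips, eligible: A, B, C, D, E
Pot 2: 152 chips, eligible: B, C, D, E
Pot 3: 48 chips, eligible: B, C, D
Pot 4: 56 chips, eligible: B, D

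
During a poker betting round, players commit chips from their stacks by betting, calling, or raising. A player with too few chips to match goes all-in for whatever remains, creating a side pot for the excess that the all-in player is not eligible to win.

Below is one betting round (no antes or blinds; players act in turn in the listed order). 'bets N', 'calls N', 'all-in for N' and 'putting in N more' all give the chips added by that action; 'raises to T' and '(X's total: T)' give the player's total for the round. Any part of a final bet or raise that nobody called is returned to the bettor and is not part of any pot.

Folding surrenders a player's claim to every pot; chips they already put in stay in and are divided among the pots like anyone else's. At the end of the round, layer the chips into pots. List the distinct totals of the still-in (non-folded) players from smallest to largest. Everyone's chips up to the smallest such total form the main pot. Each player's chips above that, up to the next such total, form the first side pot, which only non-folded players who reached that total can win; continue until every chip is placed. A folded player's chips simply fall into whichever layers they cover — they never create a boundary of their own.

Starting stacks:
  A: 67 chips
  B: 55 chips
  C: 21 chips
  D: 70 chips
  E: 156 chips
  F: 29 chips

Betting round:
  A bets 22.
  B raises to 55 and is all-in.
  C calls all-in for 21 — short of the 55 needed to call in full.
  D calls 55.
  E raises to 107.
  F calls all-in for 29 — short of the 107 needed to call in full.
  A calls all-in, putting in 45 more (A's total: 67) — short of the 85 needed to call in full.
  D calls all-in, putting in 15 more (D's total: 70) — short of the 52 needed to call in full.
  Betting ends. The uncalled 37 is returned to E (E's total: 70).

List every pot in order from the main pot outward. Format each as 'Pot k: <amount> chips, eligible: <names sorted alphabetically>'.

Pot 1: 126 chips, eligible: A, B, C, D, E, F
Pot 2: 40 chips, eligible: A, B, D, E, F
Pot 3: 104 chips, eligible: A, B, D, E
Pot 4: 36 chips, eligible: A, D, E
Pot 5: 6 chips, eligible: D, E

Derivation:
Contributions (after 37 returned to E): A=67, B=55, C=21, D=70, E=70, F=29
Pot levels (distinct totals of non-folded players): 21, 29, 55, 67, 70
Layer 1-21: 21 each from A, B, C, D, E, F = 21*6 = 126 chips; eligible A, B, C, D, E, F
Layer 22-29: 8 each from A, B, D, E, F = 8*5 = 40 chips; eligible A, B, D, E, F
Layer 30-55: 26 each from A, B, D, E = 26*4 = 104 chips; eligible A, B, D, E
Layer 56-67: 12 each from A, D, E = 12*3 = 36 chips; eligible A, D, E
Layer 68-70: 3 each from D, E = 3*2 = 6 chips; eligible D, E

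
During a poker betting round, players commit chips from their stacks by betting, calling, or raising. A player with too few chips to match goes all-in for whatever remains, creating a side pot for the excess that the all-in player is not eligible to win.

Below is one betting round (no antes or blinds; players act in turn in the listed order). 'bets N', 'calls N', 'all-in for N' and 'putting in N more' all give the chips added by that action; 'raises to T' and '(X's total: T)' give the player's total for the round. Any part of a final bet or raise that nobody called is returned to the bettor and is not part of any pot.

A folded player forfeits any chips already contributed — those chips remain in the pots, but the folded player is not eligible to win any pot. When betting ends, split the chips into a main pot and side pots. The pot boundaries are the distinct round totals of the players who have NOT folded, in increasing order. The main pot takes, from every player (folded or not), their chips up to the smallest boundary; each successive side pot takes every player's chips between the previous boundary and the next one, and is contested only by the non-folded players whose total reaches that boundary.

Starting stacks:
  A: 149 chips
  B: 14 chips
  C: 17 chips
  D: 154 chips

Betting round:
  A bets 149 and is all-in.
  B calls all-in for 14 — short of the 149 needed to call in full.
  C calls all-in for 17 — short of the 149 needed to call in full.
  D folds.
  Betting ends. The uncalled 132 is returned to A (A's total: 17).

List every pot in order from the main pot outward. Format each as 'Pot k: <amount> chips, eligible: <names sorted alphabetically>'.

Pot 1: 42 chips, eligible: A, B, C
Pot 2: 6 chips, eligible: A, C

Derivation:
Contributions (after 132 returned to A): A=17, B=14, C=17
Folded: D
Pot levels (distinct totals of non-folded players): 14, 17
Layer 1-14: 14 each from A, B, C = 14*3 = 42 chips; eligible A, B, C
Layer 15-17: 3 each from A, C = 3*2 = 6 chips; eligible A, C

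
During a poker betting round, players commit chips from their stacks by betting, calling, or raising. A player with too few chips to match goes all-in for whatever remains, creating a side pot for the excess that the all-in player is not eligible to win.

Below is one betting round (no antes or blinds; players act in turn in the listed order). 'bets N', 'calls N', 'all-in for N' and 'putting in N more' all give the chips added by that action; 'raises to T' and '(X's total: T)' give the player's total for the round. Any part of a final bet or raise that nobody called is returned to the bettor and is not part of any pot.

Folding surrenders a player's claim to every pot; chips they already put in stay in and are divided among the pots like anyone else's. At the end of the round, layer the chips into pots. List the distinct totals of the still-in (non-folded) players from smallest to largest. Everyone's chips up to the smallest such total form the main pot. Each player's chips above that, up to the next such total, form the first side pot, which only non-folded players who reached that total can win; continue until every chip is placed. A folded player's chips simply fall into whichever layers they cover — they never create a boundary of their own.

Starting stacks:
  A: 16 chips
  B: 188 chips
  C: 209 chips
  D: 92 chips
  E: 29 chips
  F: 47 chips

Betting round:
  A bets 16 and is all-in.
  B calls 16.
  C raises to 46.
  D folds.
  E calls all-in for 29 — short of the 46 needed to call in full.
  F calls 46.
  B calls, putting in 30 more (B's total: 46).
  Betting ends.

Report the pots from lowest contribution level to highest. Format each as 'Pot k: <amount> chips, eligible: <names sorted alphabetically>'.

Contributions: A=16, B=46, C=46, E=29, F=46
Folded: D
Pot levels (distinct totals of non-folded players): 16, 29, 46
Layer 1-16: 16 each from A, B, C, E, F = 16*5 = 80 chips; eligible A, B, C, E, F
Layer 17-29: 13 each from B, C, E, F = 13*4 = 52 chips; eligible B, C, E, F
Layer 30-46: 17 each from B, C, F = 17*3 = 51 chips; eligible B, C, F

Pot 1: 80 chips, eligible: A, B, C, E, F
Pot 2: 52 chips, eligible: B, C, E, F
Pot 3: 51 chips, eligible: B, C, F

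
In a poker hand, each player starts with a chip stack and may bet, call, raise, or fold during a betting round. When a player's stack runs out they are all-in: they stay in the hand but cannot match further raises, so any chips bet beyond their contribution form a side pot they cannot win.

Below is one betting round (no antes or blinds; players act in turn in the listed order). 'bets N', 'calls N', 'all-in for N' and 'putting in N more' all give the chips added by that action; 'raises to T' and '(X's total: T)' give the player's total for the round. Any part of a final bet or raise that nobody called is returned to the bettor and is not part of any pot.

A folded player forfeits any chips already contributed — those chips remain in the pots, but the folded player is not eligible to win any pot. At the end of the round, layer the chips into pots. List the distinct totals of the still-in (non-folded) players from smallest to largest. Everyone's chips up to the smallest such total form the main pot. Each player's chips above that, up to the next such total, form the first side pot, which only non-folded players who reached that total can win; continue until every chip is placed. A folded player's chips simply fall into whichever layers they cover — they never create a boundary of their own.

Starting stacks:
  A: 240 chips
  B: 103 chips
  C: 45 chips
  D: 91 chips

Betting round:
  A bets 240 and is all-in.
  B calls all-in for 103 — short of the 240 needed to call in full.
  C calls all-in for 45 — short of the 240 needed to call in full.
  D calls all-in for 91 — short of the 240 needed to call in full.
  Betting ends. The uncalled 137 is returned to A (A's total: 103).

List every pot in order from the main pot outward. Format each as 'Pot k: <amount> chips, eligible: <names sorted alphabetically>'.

Pot 1: 180 chips, eligible: A, B, C, D
Pot 2: 138 chips, eligible: A, B, D
Pot 3: 24 chips, eligible: A, B

Derivation:
Contributions (after 137 returned to A): A=103, B=103, C=45, D=91
Pot levels (distinct totals of non-folded players): 45, 91, 103
Layer 1-45: 45 each from A, B, C, D = 45*4 = 180 chips; eligible A, B, C, D
Layer 46-91: 46 each from A, B, D = 46*3 = 138 chips; eligible A, B, D
Layer 92-103: 12 each from A, B = 12*2 = 24 chips; eligible A, B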